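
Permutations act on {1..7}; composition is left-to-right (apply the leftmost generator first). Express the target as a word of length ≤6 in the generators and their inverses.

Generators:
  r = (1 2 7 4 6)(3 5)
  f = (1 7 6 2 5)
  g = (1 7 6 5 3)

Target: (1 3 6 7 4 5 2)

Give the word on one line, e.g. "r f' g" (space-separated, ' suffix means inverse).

  after r': (1 6 4 7 2)(3 5)
  after g': (1 7 2 3 6 4)
  after g': (2 5 6 4 3 7)
  after f': (1 5 7 6 4 3)
  after r': (1 3 6 7 4 5 2)

r' g' g' f' r'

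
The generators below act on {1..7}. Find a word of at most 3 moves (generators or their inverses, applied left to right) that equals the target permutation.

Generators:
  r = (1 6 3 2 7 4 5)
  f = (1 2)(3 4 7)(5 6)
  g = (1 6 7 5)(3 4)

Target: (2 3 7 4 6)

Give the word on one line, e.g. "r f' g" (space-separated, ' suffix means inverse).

g r'

  after g: (1 6 7 5)(3 4)
  after r': (2 3 7 4 6)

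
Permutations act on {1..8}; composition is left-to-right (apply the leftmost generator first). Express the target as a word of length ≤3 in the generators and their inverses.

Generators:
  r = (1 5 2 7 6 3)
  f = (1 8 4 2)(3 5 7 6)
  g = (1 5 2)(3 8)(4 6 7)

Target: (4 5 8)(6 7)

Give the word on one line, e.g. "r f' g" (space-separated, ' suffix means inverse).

  after g': (1 2 5)(3 8)(4 7 6)
  after r': (1 5 3 8 6 4 2)
  after g': (4 5 8)(6 7)

g' r' g'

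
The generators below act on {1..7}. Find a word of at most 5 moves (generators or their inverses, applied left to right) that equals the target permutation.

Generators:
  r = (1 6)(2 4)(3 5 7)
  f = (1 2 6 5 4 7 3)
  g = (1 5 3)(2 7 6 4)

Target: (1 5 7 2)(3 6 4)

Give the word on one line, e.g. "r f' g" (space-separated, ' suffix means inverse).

  after g': (1 3 5)(2 4 6 7)
  after f: (2 7 6 3 4 5)
  after r: (1 6 5 4 7)(2 3)
  after f: (1 5 7 2)(3 6 4)

g' f r f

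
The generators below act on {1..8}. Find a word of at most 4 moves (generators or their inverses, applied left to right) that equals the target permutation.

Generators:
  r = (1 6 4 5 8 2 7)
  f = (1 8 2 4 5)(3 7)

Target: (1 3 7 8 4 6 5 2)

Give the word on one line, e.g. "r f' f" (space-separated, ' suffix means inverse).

r' f'

  after r': (1 7 2 8 5 4 6)
  after f': (1 3 7 8 4 6 5 2)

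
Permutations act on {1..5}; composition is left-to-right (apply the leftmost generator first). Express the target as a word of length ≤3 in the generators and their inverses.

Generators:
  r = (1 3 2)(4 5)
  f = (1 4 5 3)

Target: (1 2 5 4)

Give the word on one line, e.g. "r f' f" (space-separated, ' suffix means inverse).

r r f'

  after r: (1 3 2)(4 5)
  after r: (1 2 3)
  after f': (1 2 5 4)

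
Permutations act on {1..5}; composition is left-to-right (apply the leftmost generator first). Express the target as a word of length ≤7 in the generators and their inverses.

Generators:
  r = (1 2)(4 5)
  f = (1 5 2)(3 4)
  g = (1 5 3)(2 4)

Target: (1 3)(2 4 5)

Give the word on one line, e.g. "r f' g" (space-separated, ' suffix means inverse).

f' r' r' g f

  after f': (1 2 5)(3 4)
  after r': (2 4 3 5)
  after r': (1 2 5)(3 4)
  after g: (1 4)(2 3)
  after f: (1 3)(2 4 5)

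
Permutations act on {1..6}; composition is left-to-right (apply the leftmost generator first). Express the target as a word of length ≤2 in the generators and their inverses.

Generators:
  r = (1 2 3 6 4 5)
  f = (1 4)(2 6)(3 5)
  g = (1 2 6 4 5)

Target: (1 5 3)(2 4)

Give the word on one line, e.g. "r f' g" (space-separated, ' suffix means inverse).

f g

  after f: (1 4)(2 6)(3 5)
  after g: (1 5 3)(2 4)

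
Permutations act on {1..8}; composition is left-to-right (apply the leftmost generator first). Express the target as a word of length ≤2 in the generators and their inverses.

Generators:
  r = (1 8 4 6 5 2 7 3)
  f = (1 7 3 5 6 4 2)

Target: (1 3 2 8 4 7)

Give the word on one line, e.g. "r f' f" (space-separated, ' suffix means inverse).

f r

  after f: (1 7 3 5 6 4 2)
  after r: (1 3 2 8 4 7)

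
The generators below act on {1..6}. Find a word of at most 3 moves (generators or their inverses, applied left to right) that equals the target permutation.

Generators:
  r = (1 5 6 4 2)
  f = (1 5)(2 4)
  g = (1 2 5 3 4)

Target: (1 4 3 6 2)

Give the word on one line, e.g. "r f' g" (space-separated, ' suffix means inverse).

  after g': (1 4 3 5 2)
  after r: (1 2 5)(3 6 4)
  after f': (1 4 3 6 2)

g' r f'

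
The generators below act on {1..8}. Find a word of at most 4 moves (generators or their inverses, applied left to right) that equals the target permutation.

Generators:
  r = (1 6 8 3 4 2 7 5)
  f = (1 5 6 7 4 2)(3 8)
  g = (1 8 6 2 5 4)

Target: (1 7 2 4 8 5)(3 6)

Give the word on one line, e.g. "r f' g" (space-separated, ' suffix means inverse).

  after g': (1 4 5 2 6 8)
  after f': (1 7 6 3 8 2 5 4)
  after g: (1 7 2 4 8 5)(3 6)

g' f' g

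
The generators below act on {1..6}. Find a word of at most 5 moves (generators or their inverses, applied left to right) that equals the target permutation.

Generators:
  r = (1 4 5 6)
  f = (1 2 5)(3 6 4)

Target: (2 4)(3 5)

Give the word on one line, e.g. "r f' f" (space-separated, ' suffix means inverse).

r f' r

  after r: (1 4 5 6)
  after f': (1 6 5 3 4 2)
  after r: (2 4)(3 5)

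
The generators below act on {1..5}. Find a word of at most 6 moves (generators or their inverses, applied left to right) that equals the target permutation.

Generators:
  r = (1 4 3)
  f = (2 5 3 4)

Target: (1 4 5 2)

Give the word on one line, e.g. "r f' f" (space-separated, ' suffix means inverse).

  after r: (1 4 3)
  after f': (1 3)(2 4 5)
  after r: (2 3 4 5)
  after r: (1 4 5 2)

r f' r r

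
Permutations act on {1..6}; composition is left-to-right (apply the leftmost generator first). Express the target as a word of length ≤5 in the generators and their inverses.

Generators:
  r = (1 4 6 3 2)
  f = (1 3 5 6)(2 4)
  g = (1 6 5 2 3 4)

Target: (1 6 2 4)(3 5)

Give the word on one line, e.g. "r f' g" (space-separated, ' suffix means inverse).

  after f: (1 3 5 6)(2 4)
  after g: (1 4 3 2)
  after f: (1 2 3 4 5 6)
  after g': (1 5)(4 6)
  after f: (1 6 2 4)(3 5)

f g f g' f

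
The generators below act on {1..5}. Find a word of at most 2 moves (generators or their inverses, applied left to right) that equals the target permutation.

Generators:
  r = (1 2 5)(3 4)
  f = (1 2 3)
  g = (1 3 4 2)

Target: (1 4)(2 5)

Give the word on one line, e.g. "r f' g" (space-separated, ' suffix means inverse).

r g'

  after r: (1 2 5)(3 4)
  after g': (1 4)(2 5)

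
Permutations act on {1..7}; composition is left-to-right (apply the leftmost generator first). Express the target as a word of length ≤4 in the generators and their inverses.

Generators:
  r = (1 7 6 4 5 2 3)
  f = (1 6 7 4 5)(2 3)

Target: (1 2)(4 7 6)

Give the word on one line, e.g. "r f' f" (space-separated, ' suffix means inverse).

r' f

  after r': (1 3 2 5 4 6 7)
  after f: (1 2)(4 7 6)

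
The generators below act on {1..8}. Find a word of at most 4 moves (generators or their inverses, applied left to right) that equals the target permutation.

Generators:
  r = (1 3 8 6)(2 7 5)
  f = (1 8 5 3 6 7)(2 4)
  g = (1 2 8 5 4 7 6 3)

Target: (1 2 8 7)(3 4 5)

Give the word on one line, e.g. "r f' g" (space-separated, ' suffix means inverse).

g f' g' r

  after g: (1 2 8 5 4 7 6 3)
  after f': (1 4 6 5 2)(3 7)
  after g': (1 5)(2 3 4 7 6 8)
  after r: (1 2 8 7)(3 4 5)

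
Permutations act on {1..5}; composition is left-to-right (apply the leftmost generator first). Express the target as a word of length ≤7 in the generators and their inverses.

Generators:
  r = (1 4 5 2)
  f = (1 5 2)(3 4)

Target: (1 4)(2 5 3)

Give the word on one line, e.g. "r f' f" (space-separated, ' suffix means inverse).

f r' r' f r'

  after f: (1 5 2)(3 4)
  after r': (1 4 3)
  after r': (2 5 4 3)
  after f: (1 5 3)
  after r': (1 4)(2 5 3)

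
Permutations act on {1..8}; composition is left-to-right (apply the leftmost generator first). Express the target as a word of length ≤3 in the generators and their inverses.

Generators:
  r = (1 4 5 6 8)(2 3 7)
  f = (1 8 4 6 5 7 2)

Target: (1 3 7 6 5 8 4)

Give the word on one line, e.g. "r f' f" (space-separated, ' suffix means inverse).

f' r

  after f': (1 2 7 5 6 4 8)
  after r: (1 3 7 6 5 8 4)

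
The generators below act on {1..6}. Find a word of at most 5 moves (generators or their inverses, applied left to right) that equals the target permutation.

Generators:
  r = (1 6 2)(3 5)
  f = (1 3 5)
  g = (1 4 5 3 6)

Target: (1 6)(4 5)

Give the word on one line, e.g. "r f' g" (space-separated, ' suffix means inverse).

r' f' g r' f

  after r': (1 2 6)(3 5)
  after f': (1 2 6 5)
  after g: (1 2)(3 6)(4 5)
  after r': (1 6 5 4 3)
  after f: (1 6)(4 5)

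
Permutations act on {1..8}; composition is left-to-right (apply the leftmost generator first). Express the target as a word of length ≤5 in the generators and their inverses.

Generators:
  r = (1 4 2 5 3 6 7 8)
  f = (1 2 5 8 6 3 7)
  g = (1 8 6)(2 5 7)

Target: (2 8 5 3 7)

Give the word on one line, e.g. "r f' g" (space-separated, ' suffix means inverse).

f f f g'

  after f: (1 2 5 8 6 3 7)
  after f: (1 5 6 7 2 8 3)
  after f: (1 8 7 5 3 2 6)
  after g': (2 8 5 3 7)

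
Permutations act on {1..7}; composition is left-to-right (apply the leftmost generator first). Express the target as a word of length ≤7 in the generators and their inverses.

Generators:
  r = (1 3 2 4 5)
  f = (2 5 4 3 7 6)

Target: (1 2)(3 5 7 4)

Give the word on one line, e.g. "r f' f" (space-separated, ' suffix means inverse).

f r f' f' f'

  after f: (2 5 4 3 7 6)
  after r: (1 3 7 6 4 2)
  after f': (1 4 6 5 2)
  after f': (1 5 6 2)(3 4 7)
  after f': (1 2)(3 5 7 4)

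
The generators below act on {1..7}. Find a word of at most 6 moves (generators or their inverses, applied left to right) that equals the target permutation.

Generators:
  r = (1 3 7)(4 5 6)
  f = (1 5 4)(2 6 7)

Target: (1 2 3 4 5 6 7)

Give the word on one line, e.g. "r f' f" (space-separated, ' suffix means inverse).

  after f: (1 5 4)(2 6 7)
  after f: (1 4 5)(2 7 6)
  after r': (1 6 2 3)(5 7)
  after f': (1 2 3 4 5 6 7)

f f r' f'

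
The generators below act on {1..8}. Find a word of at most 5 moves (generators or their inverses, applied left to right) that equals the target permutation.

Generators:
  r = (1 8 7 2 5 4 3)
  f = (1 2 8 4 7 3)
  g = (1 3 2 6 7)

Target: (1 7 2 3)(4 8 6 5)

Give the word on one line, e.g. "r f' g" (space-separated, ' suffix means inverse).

  after f: (1 2 8 4 7 3)
  after f: (1 8 7)(2 4 3)
  after g': (1 8 6 2 4)
  after r: (1 7 2 3)(4 8 6 5)

f f g' r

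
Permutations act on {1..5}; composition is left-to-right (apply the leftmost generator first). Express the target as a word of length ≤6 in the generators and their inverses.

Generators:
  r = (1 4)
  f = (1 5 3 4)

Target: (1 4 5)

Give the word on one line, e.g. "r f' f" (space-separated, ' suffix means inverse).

f r' f' f'

  after f: (1 5 3 4)
  after r': (1 5 3)
  after f': (3 4)
  after f': (1 4 5)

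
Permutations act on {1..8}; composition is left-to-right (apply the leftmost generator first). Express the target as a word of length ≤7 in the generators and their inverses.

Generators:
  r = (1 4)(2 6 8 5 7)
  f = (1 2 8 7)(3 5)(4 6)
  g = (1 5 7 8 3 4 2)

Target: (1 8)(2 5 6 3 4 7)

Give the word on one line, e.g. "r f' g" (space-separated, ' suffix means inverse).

  after f: (1 2 8 7)(3 5)(4 6)
  after g': (1 4 6 3)(2 7)(5 8)
  after r': (2 5 6 3 4)
  after f: (1 2 3 6 5 4 8 7)
  after f: (1 8)(2 5 6 3 4 7)

f g' r' f f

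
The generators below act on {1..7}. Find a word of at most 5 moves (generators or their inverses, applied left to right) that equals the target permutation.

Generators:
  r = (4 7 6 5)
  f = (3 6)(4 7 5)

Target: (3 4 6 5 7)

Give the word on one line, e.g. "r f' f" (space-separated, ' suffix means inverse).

  after r: (4 7 6 5)
  after f': (3 6 7)
  after r': (3 7)(4 5 6)
  after r': (3 4 6 5 7)

r f' r' r'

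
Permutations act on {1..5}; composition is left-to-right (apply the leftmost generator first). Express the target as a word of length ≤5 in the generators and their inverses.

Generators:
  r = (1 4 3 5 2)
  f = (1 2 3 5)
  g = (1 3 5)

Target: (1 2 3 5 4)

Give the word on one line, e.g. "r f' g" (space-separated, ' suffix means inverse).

  after g': (1 5 3)
  after r': (1 3 2 5 4)
  after g: (1 5 4 3 2)
  after f': (1 3)(2 5 4)
  after f': (1 2 3 5 4)

g' r' g f' f'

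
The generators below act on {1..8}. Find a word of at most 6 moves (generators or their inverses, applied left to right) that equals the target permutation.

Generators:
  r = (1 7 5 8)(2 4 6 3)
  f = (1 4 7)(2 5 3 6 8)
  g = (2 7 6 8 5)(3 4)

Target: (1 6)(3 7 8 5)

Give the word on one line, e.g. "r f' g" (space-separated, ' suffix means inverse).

f' r' f r

  after f': (1 7 4)(2 8 6 3 5)
  after r': (2 5 3 7)(4 8)
  after f: (1 4 2 3)(5 6 8 7)
  after r: (1 6)(3 7 8 5)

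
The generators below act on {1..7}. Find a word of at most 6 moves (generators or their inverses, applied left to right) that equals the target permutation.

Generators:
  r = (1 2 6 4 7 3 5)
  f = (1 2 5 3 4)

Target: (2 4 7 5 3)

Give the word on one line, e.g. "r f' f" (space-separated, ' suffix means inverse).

r r f' r' r'

  after r: (1 2 6 4 7 3 5)
  after r: (1 6 7 5 2 4 3)
  after f': (1 6 7 2 3 4 5)
  after r': (1 2 7)(3 6 4)
  after r': (2 4 7 5 3)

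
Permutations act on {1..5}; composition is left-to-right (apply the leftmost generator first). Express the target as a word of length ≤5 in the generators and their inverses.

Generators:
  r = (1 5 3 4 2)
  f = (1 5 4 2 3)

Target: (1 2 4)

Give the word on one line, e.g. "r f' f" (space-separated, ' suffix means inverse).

f r f r'

  after f: (1 5 4 2 3)
  after r: (1 3 5 2 4)
  after f: (3 4 5)
  after r': (1 2 4)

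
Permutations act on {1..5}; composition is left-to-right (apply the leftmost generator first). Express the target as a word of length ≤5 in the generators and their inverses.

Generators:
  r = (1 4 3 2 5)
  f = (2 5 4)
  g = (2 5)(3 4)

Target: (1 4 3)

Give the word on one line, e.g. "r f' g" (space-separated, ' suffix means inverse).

f' r r r f'

  after f': (2 4 5)
  after r: (1 4)(2 3)
  after r: (1 3 5)
  after r: (1 2 5 4 3)
  after f': (1 4 3)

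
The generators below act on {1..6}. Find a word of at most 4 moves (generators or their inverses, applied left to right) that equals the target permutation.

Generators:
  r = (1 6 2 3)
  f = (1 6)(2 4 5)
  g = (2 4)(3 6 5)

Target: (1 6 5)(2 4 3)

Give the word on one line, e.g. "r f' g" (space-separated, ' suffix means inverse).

g r

  after g: (2 4)(3 6 5)
  after r: (1 6 5)(2 4 3)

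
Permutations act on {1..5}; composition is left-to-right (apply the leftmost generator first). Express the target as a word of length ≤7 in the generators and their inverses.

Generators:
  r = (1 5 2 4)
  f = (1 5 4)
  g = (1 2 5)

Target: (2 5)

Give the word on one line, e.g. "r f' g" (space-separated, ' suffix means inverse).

r' g' f f g

  after r': (1 4 2 5)
  after g': (1 4)
  after f: (4 5)
  after f: (1 5)
  after g: (2 5)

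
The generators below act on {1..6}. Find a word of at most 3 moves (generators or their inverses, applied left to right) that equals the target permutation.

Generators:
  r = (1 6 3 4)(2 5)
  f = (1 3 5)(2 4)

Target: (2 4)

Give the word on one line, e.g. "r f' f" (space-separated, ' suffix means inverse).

  after f': (1 5 3)(2 4)
  after f': (1 3 5)
  after f': (2 4)

f' f' f'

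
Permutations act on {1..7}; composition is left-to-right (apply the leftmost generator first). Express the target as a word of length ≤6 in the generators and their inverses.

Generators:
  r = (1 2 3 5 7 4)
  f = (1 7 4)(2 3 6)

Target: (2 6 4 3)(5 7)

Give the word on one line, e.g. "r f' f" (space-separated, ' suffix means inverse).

f' r f r f

  after f': (1 4 7)(2 6 3)
  after r: (2 6 5 7)
  after f: (1 7 3 6 5 4)
  after r: (1 4 2 3 6 7 5)
  after f: (2 6 4 3)(5 7)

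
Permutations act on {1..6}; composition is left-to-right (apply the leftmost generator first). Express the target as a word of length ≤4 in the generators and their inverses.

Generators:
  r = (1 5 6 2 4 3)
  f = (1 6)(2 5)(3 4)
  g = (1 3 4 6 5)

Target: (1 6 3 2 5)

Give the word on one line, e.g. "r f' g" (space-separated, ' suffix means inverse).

  after g': (1 5 6 4 3)
  after f: (1 2 5)(3 6)
  after g': (1 2 6)(3 4)
  after r': (1 6 3 2 5)

g' f g' r'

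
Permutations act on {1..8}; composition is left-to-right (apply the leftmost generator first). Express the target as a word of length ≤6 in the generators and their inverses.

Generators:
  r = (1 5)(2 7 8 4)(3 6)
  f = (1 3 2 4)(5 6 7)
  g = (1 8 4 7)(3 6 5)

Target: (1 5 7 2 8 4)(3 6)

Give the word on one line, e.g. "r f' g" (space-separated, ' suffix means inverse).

r' g g g

  after r': (1 5)(2 4 8 7)(3 6)
  after g: (1 3 5 8)(2 7)
  after g: (1 6 5 4 7 2)
  after g: (1 5 7 2 8 4)(3 6)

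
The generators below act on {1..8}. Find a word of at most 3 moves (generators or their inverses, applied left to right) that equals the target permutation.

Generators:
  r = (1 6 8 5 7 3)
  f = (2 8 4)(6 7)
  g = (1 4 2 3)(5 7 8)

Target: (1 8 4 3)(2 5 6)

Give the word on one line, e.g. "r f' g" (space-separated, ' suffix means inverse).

  after f: (2 8 4)(6 7)
  after g: (1 4 3)(2 5 7 6 8)
  after f': (1 8 4 3)(2 5 6)

f g f'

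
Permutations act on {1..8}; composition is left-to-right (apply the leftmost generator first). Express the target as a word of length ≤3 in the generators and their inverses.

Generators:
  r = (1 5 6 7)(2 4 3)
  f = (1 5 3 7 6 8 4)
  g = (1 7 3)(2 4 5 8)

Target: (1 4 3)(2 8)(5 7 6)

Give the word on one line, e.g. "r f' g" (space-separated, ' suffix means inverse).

  after f: (1 5 3 7 6 8 4)
  after g': (1 4 3)(2 8)(5 7 6)

f g'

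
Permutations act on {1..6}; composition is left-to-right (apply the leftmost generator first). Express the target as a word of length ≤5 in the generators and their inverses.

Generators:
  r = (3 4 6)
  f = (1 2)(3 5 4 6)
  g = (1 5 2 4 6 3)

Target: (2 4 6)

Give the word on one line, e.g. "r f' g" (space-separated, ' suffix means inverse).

  after r': (3 6 4)
  after g: (1 5 2 4)
  after r': (1 5 2 3 6 4)
  after g': (2 6)(3 4)
  after r': (2 4 6)

r' g r' g' r'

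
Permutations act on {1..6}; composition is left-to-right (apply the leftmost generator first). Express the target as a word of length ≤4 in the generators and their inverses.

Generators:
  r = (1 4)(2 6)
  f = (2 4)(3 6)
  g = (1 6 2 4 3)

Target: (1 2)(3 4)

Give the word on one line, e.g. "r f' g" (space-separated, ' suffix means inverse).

f' r' f'

  after f': (2 4)(3 6)
  after r': (1 4 6 3 2)
  after f': (1 2)(3 4)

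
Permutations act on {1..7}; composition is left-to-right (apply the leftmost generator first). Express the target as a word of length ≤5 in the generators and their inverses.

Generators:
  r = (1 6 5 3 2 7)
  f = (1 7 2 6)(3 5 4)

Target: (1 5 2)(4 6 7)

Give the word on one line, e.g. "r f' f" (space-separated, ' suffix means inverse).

f' r r f

  after f': (1 6 2 7)(3 4 5)
  after r: (1 5 2)(3 4)(6 7)
  after r: (1 3 4 2 6)(5 7)
  after f: (1 5 2)(4 6 7)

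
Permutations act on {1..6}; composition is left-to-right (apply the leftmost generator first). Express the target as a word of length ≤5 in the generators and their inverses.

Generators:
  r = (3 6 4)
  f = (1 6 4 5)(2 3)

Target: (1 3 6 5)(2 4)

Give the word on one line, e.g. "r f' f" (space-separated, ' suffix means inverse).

f' r r f' r

  after f': (1 5 4 6)(2 3)
  after r: (1 5 3 2 6)
  after r: (1 5 6)(2 4 3)
  after f': (1 4 2 6 5)
  after r: (1 3 6 5)(2 4)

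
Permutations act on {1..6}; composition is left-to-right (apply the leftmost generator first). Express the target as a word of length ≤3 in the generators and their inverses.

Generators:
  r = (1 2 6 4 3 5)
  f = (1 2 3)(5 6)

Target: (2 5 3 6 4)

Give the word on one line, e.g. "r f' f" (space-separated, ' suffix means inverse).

  after r: (1 2 6 4 3 5)
  after f': (2 5 3 6 4)

r f'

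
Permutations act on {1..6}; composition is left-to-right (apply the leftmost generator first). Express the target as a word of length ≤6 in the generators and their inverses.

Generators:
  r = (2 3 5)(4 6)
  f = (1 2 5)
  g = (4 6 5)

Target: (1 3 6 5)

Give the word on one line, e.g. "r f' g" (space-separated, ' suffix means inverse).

  after f: (1 2 5)
  after r: (1 3 5)(4 6)
  after g: (1 3 4 5)
  after g: (1 3 6 5)

f r g g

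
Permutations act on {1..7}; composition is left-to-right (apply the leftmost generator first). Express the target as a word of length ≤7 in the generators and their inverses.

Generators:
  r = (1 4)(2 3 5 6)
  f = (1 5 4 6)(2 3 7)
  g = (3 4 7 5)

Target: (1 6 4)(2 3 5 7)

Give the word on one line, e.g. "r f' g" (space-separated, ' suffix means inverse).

f' r' f' r' f

  after f': (1 6 4 5)(2 7 3)
  after r': (1 5 4 3 6)(2 7)
  after f': (2 3 4)
  after r': (1 4 6 5 3)
  after f: (1 6 4)(2 3 5 7)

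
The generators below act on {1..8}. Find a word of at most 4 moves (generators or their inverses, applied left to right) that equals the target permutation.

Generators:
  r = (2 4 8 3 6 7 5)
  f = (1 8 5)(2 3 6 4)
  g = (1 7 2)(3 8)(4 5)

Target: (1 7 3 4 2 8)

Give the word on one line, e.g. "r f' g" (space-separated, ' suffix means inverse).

  after f: (1 8 5)(2 3 6 4)
  after r': (1 4 5)(2 8 7 6)
  after g': (1 5 2 3 8)(6 7)
  after r': (1 7 3 4 2 8)

f r' g' r'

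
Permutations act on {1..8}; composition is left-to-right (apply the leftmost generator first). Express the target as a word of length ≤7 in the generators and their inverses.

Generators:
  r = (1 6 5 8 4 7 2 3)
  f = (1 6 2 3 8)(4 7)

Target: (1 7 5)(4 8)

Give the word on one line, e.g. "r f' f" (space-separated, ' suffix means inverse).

f f f r' r'

  after f: (1 6 2 3 8)(4 7)
  after f: (1 2 8 6 3)
  after f: (1 3 6 8 2)(4 7)
  after r': (1 2 3)(5 6)(7 8)
  after r': (1 7 5)(4 8)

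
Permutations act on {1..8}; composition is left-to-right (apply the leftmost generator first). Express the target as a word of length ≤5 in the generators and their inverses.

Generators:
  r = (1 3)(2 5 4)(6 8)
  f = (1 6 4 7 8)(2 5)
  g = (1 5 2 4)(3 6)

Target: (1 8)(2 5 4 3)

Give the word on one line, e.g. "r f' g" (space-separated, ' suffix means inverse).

r' g' r

  after r': (1 3)(2 4 5)(6 8)
  after g': (1 6 8 3 4)
  after r: (1 8)(2 5 4 3)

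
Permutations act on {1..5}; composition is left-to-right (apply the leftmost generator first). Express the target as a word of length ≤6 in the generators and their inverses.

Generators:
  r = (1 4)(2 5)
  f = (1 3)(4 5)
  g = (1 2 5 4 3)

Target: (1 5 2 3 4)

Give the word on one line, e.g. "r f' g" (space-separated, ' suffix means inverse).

  after f': (1 3)(4 5)
  after g: (2 5 3)
  after g: (1 2 4 3 5)
  after g: (1 5 2 3 4)

f' g g g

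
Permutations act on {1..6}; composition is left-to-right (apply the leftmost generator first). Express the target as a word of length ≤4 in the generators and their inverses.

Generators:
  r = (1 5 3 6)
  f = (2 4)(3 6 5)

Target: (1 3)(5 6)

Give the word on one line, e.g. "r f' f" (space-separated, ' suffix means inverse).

r r

  after r: (1 5 3 6)
  after r: (1 3)(5 6)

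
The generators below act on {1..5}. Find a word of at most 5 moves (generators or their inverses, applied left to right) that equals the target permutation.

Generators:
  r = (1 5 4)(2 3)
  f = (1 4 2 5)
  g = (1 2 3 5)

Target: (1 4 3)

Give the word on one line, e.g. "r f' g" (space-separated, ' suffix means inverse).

  after g': (1 5 3 2)
  after r: (1 4)(2 5)
  after g': (1 4 5)(2 3)
  after g': (1 4 3)

g' r g' g'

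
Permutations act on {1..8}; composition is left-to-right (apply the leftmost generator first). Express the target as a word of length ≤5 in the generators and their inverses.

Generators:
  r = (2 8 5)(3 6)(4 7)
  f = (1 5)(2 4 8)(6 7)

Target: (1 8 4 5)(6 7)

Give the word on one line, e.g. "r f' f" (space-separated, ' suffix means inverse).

f' r r

  after f': (1 5)(2 8 4)(6 7)
  after r: (1 2 5)(3 6 4 8 7)
  after r: (1 8 4 5)(6 7)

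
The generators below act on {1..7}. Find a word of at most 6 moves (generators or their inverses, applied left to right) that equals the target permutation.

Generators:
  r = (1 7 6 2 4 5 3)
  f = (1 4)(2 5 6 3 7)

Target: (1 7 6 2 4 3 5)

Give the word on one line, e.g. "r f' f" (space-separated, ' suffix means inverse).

  after f: (1 4)(2 5 6 3 7)
  after r: (1 5 2 3 6)(4 7)
  after r: (1 3 2)(4 6 7 5)
  after f: (1 7 6 2 4 3 5)

f r r f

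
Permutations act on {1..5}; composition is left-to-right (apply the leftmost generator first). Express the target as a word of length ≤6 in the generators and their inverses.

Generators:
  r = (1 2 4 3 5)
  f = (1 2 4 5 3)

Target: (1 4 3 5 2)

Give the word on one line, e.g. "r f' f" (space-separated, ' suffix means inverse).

r r f' r

  after r: (1 2 4 3 5)
  after r: (1 4 5 2 3)
  after f': (1 2 5)
  after r: (1 4 3 5 2)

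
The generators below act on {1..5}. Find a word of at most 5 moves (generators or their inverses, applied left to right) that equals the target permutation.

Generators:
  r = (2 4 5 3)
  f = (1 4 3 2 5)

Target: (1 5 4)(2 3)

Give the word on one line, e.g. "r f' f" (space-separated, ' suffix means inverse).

  after f: (1 4 3 2 5)
  after r': (1 2 4 5)
  after f: (1 5 4)(2 3)

f r' f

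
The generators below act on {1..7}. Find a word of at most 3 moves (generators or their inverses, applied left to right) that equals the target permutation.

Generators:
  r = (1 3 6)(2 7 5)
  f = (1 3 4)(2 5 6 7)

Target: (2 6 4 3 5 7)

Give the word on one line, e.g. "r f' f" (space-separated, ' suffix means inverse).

r f'

  after r: (1 3 6)(2 7 5)
  after f': (2 6 4 3 5 7)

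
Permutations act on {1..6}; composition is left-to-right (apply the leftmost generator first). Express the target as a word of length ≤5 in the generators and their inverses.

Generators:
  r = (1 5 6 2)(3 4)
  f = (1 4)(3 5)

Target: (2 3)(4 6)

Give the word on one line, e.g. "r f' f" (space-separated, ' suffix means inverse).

r' r' f r' r'

  after r': (1 2 6 5)(3 4)
  after r': (1 6)(2 5)
  after f: (1 6 4)(2 3 5)
  after r': (1 5 6 3)(2 4)
  after r': (2 3)(4 6)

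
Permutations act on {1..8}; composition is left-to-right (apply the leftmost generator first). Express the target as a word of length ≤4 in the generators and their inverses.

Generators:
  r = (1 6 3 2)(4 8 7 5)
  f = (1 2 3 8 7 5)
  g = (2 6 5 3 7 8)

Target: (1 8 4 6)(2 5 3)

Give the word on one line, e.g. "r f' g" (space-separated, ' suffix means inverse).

  after r': (1 2 3 6)(4 5 7 8)
  after g': (1 8 4 6)(2 5 3)

r' g'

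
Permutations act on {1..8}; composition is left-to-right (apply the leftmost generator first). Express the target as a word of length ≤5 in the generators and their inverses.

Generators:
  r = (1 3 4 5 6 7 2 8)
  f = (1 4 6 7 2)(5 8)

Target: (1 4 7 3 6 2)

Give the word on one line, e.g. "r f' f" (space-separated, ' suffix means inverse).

r r r r f'

  after r: (1 3 4 5 6 7 2 8)
  after r: (1 4 6 2)(3 5 7 8)
  after r: (1 5 2 3 6 8 4 7)
  after r: (1 6)(2 4)(3 7)(5 8)
  after f': (1 4 7 3 6 2)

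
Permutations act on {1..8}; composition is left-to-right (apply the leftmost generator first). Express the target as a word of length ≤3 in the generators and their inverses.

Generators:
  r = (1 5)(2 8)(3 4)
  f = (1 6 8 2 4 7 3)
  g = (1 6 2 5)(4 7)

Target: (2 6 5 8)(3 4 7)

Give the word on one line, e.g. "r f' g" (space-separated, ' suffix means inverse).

  after g': (1 5 2 6)(4 7)
  after r: (2 6 5 8)(3 4 7)

g' r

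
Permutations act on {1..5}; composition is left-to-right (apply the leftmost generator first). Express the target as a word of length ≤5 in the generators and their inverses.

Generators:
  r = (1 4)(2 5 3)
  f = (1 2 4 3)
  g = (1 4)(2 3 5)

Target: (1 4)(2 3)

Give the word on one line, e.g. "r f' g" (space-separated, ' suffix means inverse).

  after f': (1 3 4 2)
  after f': (1 4)(2 3)
  after r': (2 5)
  after g': (1 4)(2 3)

f' f' r' g'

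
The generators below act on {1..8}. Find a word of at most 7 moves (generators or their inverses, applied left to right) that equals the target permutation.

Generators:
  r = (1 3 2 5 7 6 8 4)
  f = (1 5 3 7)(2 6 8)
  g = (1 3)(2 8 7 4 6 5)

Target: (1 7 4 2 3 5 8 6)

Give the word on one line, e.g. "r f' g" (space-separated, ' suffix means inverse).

  after g: (1 3)(2 8 7 4 6 5)
  after r: (1 2 4 8 6 7)
  after f: (1 6)(2 4)(3 7 5)
  after r: (1 8 4 5 2)(3 6)
  after g: (1 7 4 2 3 5 8 6)

g r f r g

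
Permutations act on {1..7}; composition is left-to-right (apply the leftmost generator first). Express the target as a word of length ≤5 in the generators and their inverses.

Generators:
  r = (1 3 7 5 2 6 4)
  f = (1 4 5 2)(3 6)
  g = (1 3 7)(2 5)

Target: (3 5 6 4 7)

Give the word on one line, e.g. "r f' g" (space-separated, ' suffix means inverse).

f' g' r' g

  after f': (1 2 5 4)(3 6)
  after g': (1 5 4 7 3 6)
  after r': (1 7)(2 5 6 4 3)
  after g: (3 5 6 4 7)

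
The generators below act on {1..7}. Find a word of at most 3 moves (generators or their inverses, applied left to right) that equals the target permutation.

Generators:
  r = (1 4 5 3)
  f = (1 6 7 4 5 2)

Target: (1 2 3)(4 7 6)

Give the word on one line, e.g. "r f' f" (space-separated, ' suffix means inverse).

f' r

  after f': (1 2 5 4 7 6)
  after r: (1 2 3)(4 7 6)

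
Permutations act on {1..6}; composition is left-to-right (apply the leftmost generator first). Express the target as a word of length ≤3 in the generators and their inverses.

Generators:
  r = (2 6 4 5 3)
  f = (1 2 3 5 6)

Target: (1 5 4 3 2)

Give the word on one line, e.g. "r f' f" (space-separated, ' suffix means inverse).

r' f' f'

  after r': (2 3 5 4 6)
  after f': (1 6)(4 5)
  after f': (1 5 4 3 2)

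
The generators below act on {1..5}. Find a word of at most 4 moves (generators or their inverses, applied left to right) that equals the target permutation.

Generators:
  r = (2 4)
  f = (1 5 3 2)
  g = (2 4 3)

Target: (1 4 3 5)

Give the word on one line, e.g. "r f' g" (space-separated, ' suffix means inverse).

  after f': (1 2 3 5)
  after g': (1 3 5)(2 4)
  after g': (1 4 3 5)

f' g' g'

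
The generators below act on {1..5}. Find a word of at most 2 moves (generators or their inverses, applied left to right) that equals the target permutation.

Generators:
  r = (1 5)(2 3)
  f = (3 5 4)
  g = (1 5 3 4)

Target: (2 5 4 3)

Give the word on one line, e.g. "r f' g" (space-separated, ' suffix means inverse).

r g'

  after r: (1 5)(2 3)
  after g': (2 5 4 3)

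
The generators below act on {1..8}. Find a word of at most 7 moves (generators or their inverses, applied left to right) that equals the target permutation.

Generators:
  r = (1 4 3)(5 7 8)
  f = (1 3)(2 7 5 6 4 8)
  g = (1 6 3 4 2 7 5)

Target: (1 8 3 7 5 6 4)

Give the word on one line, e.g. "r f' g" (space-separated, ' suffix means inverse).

  after r: (1 4 3)(5 7 8)
  after f': (1 6 5 2 8 7 4)
  after g: (1 3 4 6)(2 8 5 7)
  after g: (1 4 3 2 8)
  after f: (1 8 3 7 5 6 4)

r f' g g f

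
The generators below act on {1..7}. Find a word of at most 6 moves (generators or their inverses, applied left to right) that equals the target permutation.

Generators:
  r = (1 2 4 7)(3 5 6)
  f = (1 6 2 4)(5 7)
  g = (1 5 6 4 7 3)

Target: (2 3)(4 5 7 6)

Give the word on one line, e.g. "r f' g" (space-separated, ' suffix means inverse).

r' f r f'

  after r': (1 7 4 2)(3 6 5)
  after f: (1 5 3 2 6 7)
  after r: (1 6)(2 3 4 7)
  after f': (2 3)(4 5 7 6)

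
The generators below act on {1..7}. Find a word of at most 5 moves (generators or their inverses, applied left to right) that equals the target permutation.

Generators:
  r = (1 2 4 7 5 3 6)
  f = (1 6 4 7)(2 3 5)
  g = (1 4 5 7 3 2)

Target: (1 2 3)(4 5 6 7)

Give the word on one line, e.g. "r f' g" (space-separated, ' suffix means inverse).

  after r': (1 6 3 5 7 4 2)
  after f: (1 4 3 2 6 5)
  after r': (1 2 3)(4 5 6 7)

r' f r'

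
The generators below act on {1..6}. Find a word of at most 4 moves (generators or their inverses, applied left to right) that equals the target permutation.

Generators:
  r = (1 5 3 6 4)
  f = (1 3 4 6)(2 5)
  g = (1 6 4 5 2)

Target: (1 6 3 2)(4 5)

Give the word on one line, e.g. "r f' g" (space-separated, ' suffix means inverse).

r g' r f'

  after r: (1 5 3 6 4)
  after g': (1 4 2 5 3)
  after r: (2 3 5 6 4)
  after f': (1 6 3 2)(4 5)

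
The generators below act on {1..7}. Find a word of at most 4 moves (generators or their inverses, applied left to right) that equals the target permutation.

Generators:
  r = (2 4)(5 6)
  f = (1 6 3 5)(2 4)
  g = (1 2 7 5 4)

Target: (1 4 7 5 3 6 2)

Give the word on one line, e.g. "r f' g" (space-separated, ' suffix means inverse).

f' g

  after f': (1 5 3 6)(2 4)
  after g: (1 4 7 5 3 6 2)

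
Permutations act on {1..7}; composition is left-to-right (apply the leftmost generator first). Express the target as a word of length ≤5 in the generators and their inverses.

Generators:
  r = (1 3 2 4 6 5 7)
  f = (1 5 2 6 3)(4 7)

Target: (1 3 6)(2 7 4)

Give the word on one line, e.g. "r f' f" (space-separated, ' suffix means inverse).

r' f' r f' r'

  after r': (1 7 5 6 4 2 3)
  after f': (1 4 5 2 6 7)
  after r: (1 6)(2 5 4 7 3)
  after f': (1 2)(3 5 7 6)
  after r': (1 3 6)(2 7 4)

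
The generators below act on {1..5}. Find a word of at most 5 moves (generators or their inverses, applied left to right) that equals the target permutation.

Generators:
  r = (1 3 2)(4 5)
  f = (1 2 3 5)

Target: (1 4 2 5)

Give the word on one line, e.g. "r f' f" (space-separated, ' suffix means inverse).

f f r' f' r

  after f: (1 2 3 5)
  after f: (1 3)(2 5)
  after r': (2 4 5 3)
  after f': (1 5 2 4 3)
  after r: (1 4 2 5)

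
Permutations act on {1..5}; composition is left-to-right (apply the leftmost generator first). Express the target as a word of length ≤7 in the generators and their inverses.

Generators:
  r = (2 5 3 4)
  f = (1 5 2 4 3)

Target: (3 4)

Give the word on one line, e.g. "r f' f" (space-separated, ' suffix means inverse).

f r' f f f

  after f: (1 5 2 4 3)
  after r': (1 2 3)(4 5)
  after f: (1 4 2)(3 5)
  after f: (1 3 2 5)
  after f: (3 4)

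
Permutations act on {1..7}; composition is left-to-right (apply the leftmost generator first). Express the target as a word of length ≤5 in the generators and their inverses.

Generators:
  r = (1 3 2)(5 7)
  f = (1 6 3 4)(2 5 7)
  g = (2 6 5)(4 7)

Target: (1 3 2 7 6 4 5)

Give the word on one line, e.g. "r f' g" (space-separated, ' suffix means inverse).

r' g f g'

  after r': (1 2 3)(5 7)
  after g: (1 6 5 4 7 2 3)
  after f: (1 3 6 7 5)(2 4)
  after g': (1 3 2 7 6 4 5)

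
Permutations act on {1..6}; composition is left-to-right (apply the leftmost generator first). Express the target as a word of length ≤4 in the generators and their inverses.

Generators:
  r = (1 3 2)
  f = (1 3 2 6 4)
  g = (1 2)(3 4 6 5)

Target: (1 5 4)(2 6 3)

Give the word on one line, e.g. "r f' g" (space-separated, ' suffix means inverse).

  after r': (1 2 3)
  after f': (1 3 4 6 2)
  after g': (1 5 6)
  after f: (1 5 4)(2 6 3)

r' f' g' f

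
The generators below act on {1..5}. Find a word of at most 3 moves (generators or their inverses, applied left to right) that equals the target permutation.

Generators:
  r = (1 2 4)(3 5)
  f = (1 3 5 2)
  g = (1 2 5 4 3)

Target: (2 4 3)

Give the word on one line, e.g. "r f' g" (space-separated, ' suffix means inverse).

r f

  after r: (1 2 4)(3 5)
  after f: (2 4 3)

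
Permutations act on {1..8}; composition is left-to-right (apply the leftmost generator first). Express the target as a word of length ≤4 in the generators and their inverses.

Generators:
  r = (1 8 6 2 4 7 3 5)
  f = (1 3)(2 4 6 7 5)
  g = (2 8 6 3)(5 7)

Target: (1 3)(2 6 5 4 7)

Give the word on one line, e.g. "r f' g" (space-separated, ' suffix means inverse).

f' f' f'

  after f': (1 3)(2 5 7 6 4)
  after f': (2 7 4 5 6)
  after f': (1 3)(2 6 5 4 7)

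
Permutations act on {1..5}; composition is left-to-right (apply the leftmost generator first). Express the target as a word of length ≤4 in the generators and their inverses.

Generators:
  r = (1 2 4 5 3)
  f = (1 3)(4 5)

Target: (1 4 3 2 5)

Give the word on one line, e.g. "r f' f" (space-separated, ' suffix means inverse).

  after r: (1 2 4 5 3)
  after f': (1 2 5)
  after f': (1 2 4 5 3)
  after r: (1 4 3 2 5)

r f' f' r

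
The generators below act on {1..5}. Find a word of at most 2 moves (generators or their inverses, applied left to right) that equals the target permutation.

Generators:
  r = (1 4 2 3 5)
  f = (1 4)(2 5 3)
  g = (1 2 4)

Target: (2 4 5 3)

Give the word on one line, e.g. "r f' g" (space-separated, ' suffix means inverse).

  after g': (1 4 2)
  after f: (2 4 5 3)

g' f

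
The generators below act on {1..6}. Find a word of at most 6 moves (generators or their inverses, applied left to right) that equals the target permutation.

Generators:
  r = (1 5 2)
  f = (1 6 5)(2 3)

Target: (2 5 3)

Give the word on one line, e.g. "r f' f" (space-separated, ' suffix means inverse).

  after f: (1 6 5)(2 3)
  after r': (1 6)(2 3 5)
  after f: (1 5 3)
  after r': (2 5 3)

f r' f r'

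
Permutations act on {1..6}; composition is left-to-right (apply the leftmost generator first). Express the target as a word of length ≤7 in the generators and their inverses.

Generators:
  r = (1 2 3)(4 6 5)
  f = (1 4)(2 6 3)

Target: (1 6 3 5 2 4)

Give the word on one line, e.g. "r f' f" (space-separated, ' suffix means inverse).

  after f': (1 4)(2 3 6)
  after r': (1 5 6)(3 4)
  after f': (1 5 2 3)(4 6)
  after f': (1 5 3 4 2 6)
  after r': (1 6 3 5 2 4)

f' r' f' f' r'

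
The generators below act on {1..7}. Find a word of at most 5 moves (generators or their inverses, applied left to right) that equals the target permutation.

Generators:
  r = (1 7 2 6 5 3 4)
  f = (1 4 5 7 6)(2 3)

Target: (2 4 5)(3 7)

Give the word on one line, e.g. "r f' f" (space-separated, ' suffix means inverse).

r f' f' f'

  after r: (1 7 2 6 5 3 4)
  after f': (1 5 2 7 3)(4 6)
  after f': (1 4 7 2 5 3 6)
  after f': (2 4 5)(3 7)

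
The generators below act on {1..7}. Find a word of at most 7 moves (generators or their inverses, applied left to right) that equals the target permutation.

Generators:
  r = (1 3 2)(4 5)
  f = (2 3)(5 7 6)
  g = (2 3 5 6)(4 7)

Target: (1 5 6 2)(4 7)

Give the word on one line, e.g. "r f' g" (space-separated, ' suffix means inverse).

  after r: (1 3 2)(4 5)
  after r: (1 2 3)
  after r: (4 5)
  after r: (1 3 2)
  after g: (1 5 6 2)(4 7)

r r r r g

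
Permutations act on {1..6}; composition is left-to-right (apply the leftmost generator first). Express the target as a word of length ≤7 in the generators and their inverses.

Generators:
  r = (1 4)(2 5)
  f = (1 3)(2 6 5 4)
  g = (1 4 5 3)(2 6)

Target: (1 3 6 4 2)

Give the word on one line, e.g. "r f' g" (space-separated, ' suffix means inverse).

  after f': (1 3)(2 4 5 6)
  after g': (1 5 2)
  after g': (1 4)(2 3 5 6)
  after r: (2 3)(5 6)
  after f: (1 3 6 4 2)

f' g' g' r f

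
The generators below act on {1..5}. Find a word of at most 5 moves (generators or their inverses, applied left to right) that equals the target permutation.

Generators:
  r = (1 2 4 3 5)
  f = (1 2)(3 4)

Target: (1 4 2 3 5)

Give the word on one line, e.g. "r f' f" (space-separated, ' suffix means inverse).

f r r f

  after f: (1 2)(3 4)
  after r: (1 4 5)
  after r: (1 3 5 2 4)
  after f: (1 4 2 3 5)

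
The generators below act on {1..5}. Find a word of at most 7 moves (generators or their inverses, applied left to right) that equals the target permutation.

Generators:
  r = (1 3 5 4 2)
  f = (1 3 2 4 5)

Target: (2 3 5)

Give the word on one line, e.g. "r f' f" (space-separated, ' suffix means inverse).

  after r: (1 3 5 4 2)
  after r: (1 5 2 3 4)
  after r: (1 4 3 2 5)
  after f: (1 5 3 4 2)
  after f: (2 3 5)

r r r f f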